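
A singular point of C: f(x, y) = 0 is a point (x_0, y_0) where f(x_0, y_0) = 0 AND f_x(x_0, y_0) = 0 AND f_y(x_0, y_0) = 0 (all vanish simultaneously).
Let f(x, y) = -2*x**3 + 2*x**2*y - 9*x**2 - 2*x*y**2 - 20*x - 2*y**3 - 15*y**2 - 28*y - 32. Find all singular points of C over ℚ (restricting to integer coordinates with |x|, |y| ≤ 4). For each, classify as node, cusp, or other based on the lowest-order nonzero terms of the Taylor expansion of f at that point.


Singular points: {(-2, -2)}; classification: node.

Compute partial derivatives:
  f_x = -6*x**2 + 4*x*y - 18*x - 2*y**2 - 20.
  f_y = 2*x**2 - 4*x*y - 6*y**2 - 30*y - 28.
Scan x_0 ∈ {−4, ..., 4}. For each x_0, f_y(x_0, y) is a polynomial in y; find its integer roots y ∈ {−4, ..., 4}, then test f_x and f at those candidates.
  x = -4: f_y(-4, y) = -6*y**2 - 14*y + 4; no integer root y with |y| ≤ 4.
  x = -3: f_y(-3, y) = -6*y**2 - 18*y - 10; no integer root y with |y| ≤ 4.
  x = -2: f_y(-2, y) = -6*y**2 - 22*y - 20; vanishes at y ∈ {-2}. (-2, -2): f_x = 0, f = 0 — SINGULAR.
  x = -1: f_y(-1, y) = -6*y**2 - 26*y - 26; no integer root y with |y| ≤ 4.
  x = 0: f_y(0, y) = -6*y**2 - 30*y - 28; no integer root y with |y| ≤ 4.
  x = 1: f_y(1, y) = -6*y**2 - 34*y - 26; no integer root y with |y| ≤ 4.
  x = 2: f_y(2, y) = -6*y**2 - 38*y - 20; no integer root y with |y| ≤ 4.
  x = 3: f_y(3, y) = -6*y**2 - 42*y - 10; no integer root y with |y| ≤ 4.
  x = 4: f_y(4, y) = -6*y**2 - 46*y + 4; no integer root y with |y| ≤ 4.
Only singular point on the grid: (-2, -2).
Classify: substitute x = -2 + u, y = -2 + v and expand: f = -2*u**3 + 2*u**2*v - u**2 - 2*u*v**2 - 2*v**3 + v**2.
No constant or linear terms (consistent with a singular point). Quadratic part: -u**2 + v**2. Cubic part: -2*u**3 + 2*u**2*v - 2*u*v**2 - 2*v**3.
The quadratic part v**2 - u**2 = (v − u)(v + u) splits into two distinct linear factors, so there are two distinct tangent lines y − -2 = ±(x − -2) — this is a node (ordinary double point).
Classification: node.


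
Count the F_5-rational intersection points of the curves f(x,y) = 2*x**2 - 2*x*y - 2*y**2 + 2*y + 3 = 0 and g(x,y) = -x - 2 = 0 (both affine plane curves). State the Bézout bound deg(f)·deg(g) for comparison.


Common zeros: {(3, 1), (3, 2)}; count = 2; Bézout bound = 2.

deg(f) = 2, deg(g) = 1, so Bézout bound = 2.
Scan x ∈ F_5. For each x, list the y ∈ F_5 with f(x, y) ≡ 0 and those with g(x, y) ≡ 0 (mod 5); the common zeros in that column are the intersection.
  x = 0: f ≡ 0 at y ∈ ∅; g ≡ 0 at y ∈ ∅; common: ∅.
  x = 1: f ≡ 0 at y ∈ {0}; g ≡ 0 at y ∈ ∅; common: ∅.
  x = 2: f ≡ 0 at y ∈ ∅; g ≡ 0 at y ∈ ∅; common: ∅.
  x = 3: f ≡ 0 at y ∈ {1, 2}; g ≡ 0 at y ∈ {0, 1, 2, 3, 4}; common: {1, 2}.
  x = 4: f ≡ 0 at y ∈ {0, 2}; g ≡ 0 at y ∈ ∅; common: ∅.
Collecting: common zeros = {(3, 1), (3, 2)}, so the count is 2.
Comparison with the Bézout bound: 2 ≤ 2 = deg(f)·deg(g), as expected for curves with no common component (the bound is attained).


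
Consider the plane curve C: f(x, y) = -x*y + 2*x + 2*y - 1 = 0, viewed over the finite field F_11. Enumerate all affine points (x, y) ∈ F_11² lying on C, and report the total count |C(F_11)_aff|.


Affine F_11-points: {(0, 6), (1, 10), (3, 5), (4, 9), (5, 3), (6, 0), (7, 7), (8, 8), (9, 4), (10, 1)}; count = 10.

For each of the 121 pairs (x, y) ∈ F_11², evaluate f(x, y) mod 11. Record the zeros.
  x = 0: [0↦10, 1↦1, 2↦3, 3↦5, 4↦7, 5↦9, 6↦0, 7↦2, 8↦4, 9↦6, 10↦8]  zeros at y ∈ {6}
  x = 1: [0↦1, 1↦2, 2↦3, 3↦4, 4↦5, 5↦6, 6↦7, 7↦8, 8↦9, 9↦10, 10↦0]  zeros at y ∈ {10}
  x = 2: [0↦3, 1↦3, 2↦3, 3↦3, 4↦3, 5↦3, 6↦3, 7↦3, 8↦3, 9↦3, 10↦3]  zeros at y ∈ ∅
  x = 3: [0↦5, 1↦4, 2↦3, 3↦2, 4↦1, 5↦0, 6↦10, 7↦9, 8↦8, 9↦7, 10↦6]  zeros at y ∈ {5}
  x = 4: [0↦7, 1↦5, 2↦3, 3↦1, 4↦10, 5↦8, 6↦6, 7↦4, 8↦2, 9↦0, 10↦9]  zeros at y ∈ {9}
  x = 5: [0↦9, 1↦6, 2↦3, 3↦0, 4↦8, 5↦5, 6↦2, 7↦10, 8↦7, 9↦4, 10↦1]  zeros at y ∈ {3}
  x = 6: [0↦0, 1↦7, 2↦3, 3↦10, 4↦6, 5↦2, 6↦9, 7↦5, 8↦1, 9↦8, 10↦4]  zeros at y ∈ {0}
  x = 7: [0↦2, 1↦8, 2↦3, 3↦9, 4↦4, 5↦10, 6↦5, 7↦0, 8↦6, 9↦1, 10↦7]  zeros at y ∈ {7}
  x = 8: [0↦4, 1↦9, 2↦3, 3↦8, 4↦2, 5↦7, 6↦1, 7↦6, 8↦0, 9↦5, 10↦10]  zeros at y ∈ {8}
  x = 9: [0↦6, 1↦10, 2↦3, 3↦7, 4↦0, 5↦4, 6↦8, 7↦1, 8↦5, 9↦9, 10↦2]  zeros at y ∈ {4}
  x = 10: [0↦8, 1↦0, 2↦3, 3↦6, 4↦9, 5↦1, 6↦4, 7↦7, 8↦10, 9↦2, 10↦5]  zeros at y ∈ {1}
Collecting zeros: affine points = {(0, 6), (1, 10), (3, 5), (4, 9), (5, 3), (6, 0), (7, 7), (8, 8), (9, 4), (10, 1)}.
Total count |C(F_11)_aff| = 10.


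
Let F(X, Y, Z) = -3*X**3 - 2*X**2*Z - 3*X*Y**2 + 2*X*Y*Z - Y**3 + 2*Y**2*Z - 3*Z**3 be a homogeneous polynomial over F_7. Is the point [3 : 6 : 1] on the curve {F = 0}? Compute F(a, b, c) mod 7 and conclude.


F(3,6,1) ≡ 5 (mod 7); P is NOT on the curve.

Evaluate F(3, 6, 1) term-by-term (mod 7).
  -3*X**3 ↦ -3·27·1·1 = -81
  -2*X**2*Z ↦ -2·9·1·1 = -18
  -3*X*Y**2 ↦ -3·3·36·1 = -324
  2*X*Y*Z ↦ 2·3·6·1 = 36
  -Y**3 ↦ -1·1·216·1 = -216
  2*Y**2*Z ↦ 2·1·36·1 = 72
  -3*Z**3 ↦ -3·1·1·1 = -3
Sum: F(3, 6, 1) = (-81) + (-18) + (-324) + (36) + (-216) + (72) + (-3) = -534.
Reducing mod 7: -534 ≡ 5 (mod 7).
Since F(a, b, c) ≡ 5 ≠ 0 (mod 7), P does NOT lie on the curve.


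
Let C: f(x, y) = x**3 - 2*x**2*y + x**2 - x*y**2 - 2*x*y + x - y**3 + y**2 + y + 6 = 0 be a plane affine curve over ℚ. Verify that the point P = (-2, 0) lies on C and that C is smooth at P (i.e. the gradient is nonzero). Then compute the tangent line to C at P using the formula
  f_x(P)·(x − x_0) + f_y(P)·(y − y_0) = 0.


Tangent line at P: 9*x - 3*y + 18 = 0.

Step 1: f(-2, 0) = 0, so P lies on C.
Step 2: partial derivatives
  f_x(x, y) = 3*x**2 - 4*x*y + 2*x - y**2 - 2*y + 1, f_y(x, y) = -2*x**2 - 2*x*y - 2*x - 3*y**2 + 2*y + 1.
  f_x(P) = 9, f_y(P) = -3 (gradient nonzero, so P is smooth).
Step 3: tangent line at P: 9·(x − -2) + -3·(y − 0) = 0.
Expanding: 9*x - 3*y + 18 = 0.


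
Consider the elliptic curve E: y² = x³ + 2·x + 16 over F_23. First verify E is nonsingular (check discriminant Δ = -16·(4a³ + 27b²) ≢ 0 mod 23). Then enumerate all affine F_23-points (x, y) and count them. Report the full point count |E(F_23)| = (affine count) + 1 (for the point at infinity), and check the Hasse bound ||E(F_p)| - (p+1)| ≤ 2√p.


Affine points = {(0, 4), (0, 19), (3, 7), (3, 16), (5, 6), (5, 17), (9, 2), (9, 21), (10, 1), (10, 22), (11, 9), (11, 14), (13, 10), (13, 13), (16, 2), (16, 21), (17, 8), (17, 15), (19, 6), (19, 17), (20, 11), (20, 12), (21, 2), (21, 21), (22, 6), (22, 17)}; affine count = 26; |E(F_23)| = 27.

Discriminant check: Δ ∝ 4a³ + 27b² = 4·2³ + 27·16² = 4·8 + 27·256 ≡ 21 (mod 23). Nonzero ⇒ E is nonsingular.
For each x ∈ F_23, compute rhs = x³ + 2·x + 16 mod 23, then count y ∈ F_23 with y² ≡ rhs.
  x = 0: rhs = 16, matching y values: 4, 19 (2 points).
  x = 1: rhs = 19, matching y values: none (0 points).
  x = 2: rhs = 5, matching y values: none (0 points).
  x = 3: rhs = 3, matching y values: 7, 16 (2 points).
  x = 4: rhs = 19, matching y values: none (0 points).
  x = 5: rhs = 13, matching y values: 6, 17 (2 points).
  x = 6: rhs = 14, matching y values: none (0 points).
  x = 7: rhs = 5, matching y values: none (0 points).
  x = 8: rhs = 15, matching y values: none (0 points).
  x = 9: rhs = 4, matching y values: 2, 21 (2 points).
  x = 10: rhs = 1, matching y values: 1, 22 (2 points).
  x = 11: rhs = 12, matching y values: 9, 14 (2 points).
  x = 12: rhs = 20, matching y values: none (0 points).
  x = 13: rhs = 8, matching y values: 10, 13 (2 points).
  x = 14: rhs = 5, matching y values: none (0 points).
  x = 15: rhs = 17, matching y values: none (0 points).
  x = 16: rhs = 4, matching y values: 2, 21 (2 points).
  x = 17: rhs = 18, matching y values: 8, 15 (2 points).
  x = 18: rhs = 19, matching y values: none (0 points).
  x = 19: rhs = 13, matching y values: 6, 17 (2 points).
  x = 20: rhs = 6, matching y values: 11, 12 (2 points).
  x = 21: rhs = 4, matching y values: 2, 21 (2 points).
  x = 22: rhs = 13, matching y values: 6, 17 (2 points).
Total affine count: 26.
Full point count |E(F_23)| = 26 + 1 = 27.
Hasse bound: |27 − (23+1)| = |3| = 3 ≤ 2√23 ≈ 9.5917 ✓.


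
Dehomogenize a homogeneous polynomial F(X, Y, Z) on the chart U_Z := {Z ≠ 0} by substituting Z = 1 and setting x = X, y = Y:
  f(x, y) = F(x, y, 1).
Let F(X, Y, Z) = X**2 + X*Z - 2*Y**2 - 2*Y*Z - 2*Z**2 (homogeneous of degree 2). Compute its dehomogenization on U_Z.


f(x, y) = x**2 + x - 2*y**2 - 2*y - 2

On U_Z we set Z = 1. Each monomial c·X^i·Y^j·Z^k in F becomes c·x^i·y^j·1^k = c·x^i·y^j.
Substituting Z = 1: F(X, Y, 1) = x**2 + x - 2*y**2 - 2*y - 2.
Note: deg(f) ≤ deg(F) = 2; strict inequality happens when F is divisible by Z (lost terms).


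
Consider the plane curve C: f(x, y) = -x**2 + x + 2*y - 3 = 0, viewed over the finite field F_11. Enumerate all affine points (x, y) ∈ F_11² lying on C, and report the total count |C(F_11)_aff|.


Affine F_11-points: {(0, 7), (1, 7), (2, 8), (3, 10), (4, 2), (5, 6), (6, 0), (7, 6), (8, 2), (9, 10), (10, 8)}; count = 11.

For each of the 121 pairs (x, y) ∈ F_11², evaluate f(x, y) mod 11. Record the zeros.
  x = 0: [0↦8, 1↦10, 2↦1, 3↦3, 4↦5, 5↦7, 6↦9, 7↦0, 8↦2, 9↦4, 10↦6]  zeros at y ∈ {7}
  x = 1: [0↦8, 1↦10, 2↦1, 3↦3, 4↦5, 5↦7, 6↦9, 7↦0, 8↦2, 9↦4, 10↦6]  zeros at y ∈ {7}
  x = 2: [0↦6, 1↦8, 2↦10, 3↦1, 4↦3, 5↦5, 6↦7, 7↦9, 8↦0, 9↦2, 10↦4]  zeros at y ∈ {8}
  x = 3: [0↦2, 1↦4, 2↦6, 3↦8, 4↦10, 5↦1, 6↦3, 7↦5, 8↦7, 9↦9, 10↦0]  zeros at y ∈ {10}
  x = 4: [0↦7, 1↦9, 2↦0, 3↦2, 4↦4, 5↦6, 6↦8, 7↦10, 8↦1, 9↦3, 10↦5]  zeros at y ∈ {2}
  x = 5: [0↦10, 1↦1, 2↦3, 3↦5, 4↦7, 5↦9, 6↦0, 7↦2, 8↦4, 9↦6, 10↦8]  zeros at y ∈ {6}
  x = 6: [0↦0, 1↦2, 2↦4, 3↦6, 4↦8, 5↦10, 6↦1, 7↦3, 8↦5, 9↦7, 10↦9]  zeros at y ∈ {0}
  x = 7: [0↦10, 1↦1, 2↦3, 3↦5, 4↦7, 5↦9, 6↦0, 7↦2, 8↦4, 9↦6, 10↦8]  zeros at y ∈ {6}
  x = 8: [0↦7, 1↦9, 2↦0, 3↦2, 4↦4, 5↦6, 6↦8, 7↦10, 8↦1, 9↦3, 10↦5]  zeros at y ∈ {2}
  x = 9: [0↦2, 1↦4, 2↦6, 3↦8, 4↦10, 5↦1, 6↦3, 7↦5, 8↦7, 9↦9, 10↦0]  zeros at y ∈ {10}
  x = 10: [0↦6, 1↦8, 2↦10, 3↦1, 4↦3, 5↦5, 6↦7, 7↦9, 8↦0, 9↦2, 10↦4]  zeros at y ∈ {8}
Collecting zeros: affine points = {(0, 7), (1, 7), (2, 8), (3, 10), (4, 2), (5, 6), (6, 0), (7, 6), (8, 2), (9, 10), (10, 8)}.
Total count |C(F_11)_aff| = 11.


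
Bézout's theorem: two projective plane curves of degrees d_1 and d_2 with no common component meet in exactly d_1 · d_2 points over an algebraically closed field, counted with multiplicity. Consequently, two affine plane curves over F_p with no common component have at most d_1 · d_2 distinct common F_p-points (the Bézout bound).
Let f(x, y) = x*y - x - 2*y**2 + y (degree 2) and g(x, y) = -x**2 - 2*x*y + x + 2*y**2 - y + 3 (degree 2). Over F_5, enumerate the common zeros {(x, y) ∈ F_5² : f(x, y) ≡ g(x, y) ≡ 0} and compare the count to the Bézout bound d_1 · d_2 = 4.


Common zeros: {(1, 2)}; count = 1; Bézout bound = 4.

deg(f) = 2, deg(g) = 2, so Bézout bound = 4.
Scan x ∈ F_5. For each x, list the y ∈ F_5 with f(x, y) ≡ 0 and those with g(x, y) ≡ 0 (mod 5); the common zeros in that column are the intersection.
  x = 0: f ≡ 0 at y ∈ {0, 3}; g ≡ 0 at y ∈ ∅; common: ∅.
  x = 1: f ≡ 0 at y ∈ {2, 4}; g ≡ 0 at y ∈ {2}; common: {2}.
  x = 2: f ≡ 0 at y ∈ ∅; g ≡ 0 at y ∈ ∅; common: ∅.
  x = 3: f ≡ 0 at y ∈ ∅; g ≡ 0 at y ∈ ∅; common: ∅.
  x = 4: f ≡ 0 at y ∈ ∅; g ≡ 0 at y ∈ ∅; common: ∅.
Collecting: common zeros = {(1, 2)}, so the count is 1.
Comparison with the Bézout bound: 1 ≤ 4 = deg(f)·deg(g), as expected for curves with no common component (the affine F_5-count falls short of the bound because intersections may lie at infinity, over extension fields, or carry multiplicity).


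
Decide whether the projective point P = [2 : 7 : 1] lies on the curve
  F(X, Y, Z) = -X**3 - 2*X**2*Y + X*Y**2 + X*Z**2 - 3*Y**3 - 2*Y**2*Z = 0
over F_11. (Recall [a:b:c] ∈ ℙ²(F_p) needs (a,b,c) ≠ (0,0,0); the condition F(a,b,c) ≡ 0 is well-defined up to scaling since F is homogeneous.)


F(2,7,1) ≡ 9 (mod 11); P is NOT on the curve.

Evaluate F(2, 7, 1) term-by-term (mod 11).
  -X**3 ↦ -1·8·1·1 = -8
  -2*X**2*Y ↦ -2·4·7·1 = -56
  X*Y**2 ↦ 1·2·49·1 = 98
  X*Z**2 ↦ 1·2·1·1 = 2
  -3*Y**3 ↦ -3·1·343·1 = -1029
  -2*Y**2*Z ↦ -2·1·49·1 = -98
Sum: F(2, 7, 1) = (-8) + (-56) + (98) + (2) + (-1029) + (-98) = -1091.
Reducing mod 11: -1091 ≡ 9 (mod 11).
Since F(a, b, c) ≡ 9 ≠ 0 (mod 11), P does NOT lie on the curve.


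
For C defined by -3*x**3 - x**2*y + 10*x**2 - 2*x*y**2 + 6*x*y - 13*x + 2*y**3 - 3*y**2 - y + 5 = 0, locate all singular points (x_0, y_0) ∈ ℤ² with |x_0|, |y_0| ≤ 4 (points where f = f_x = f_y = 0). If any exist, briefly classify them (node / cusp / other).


Singular points: {(1, 1)}; classification: cusp.

Compute partial derivatives:
  f_x = -9*x**2 - 2*x*y + 20*x - 2*y**2 + 6*y - 13.
  f_y = -x**2 - 4*x*y + 6*x + 6*y**2 - 6*y - 1.
Scan x_0 ∈ {−4, ..., 4}. For each x_0, f_y(x_0, y) is a polynomial in y; find its integer roots y ∈ {−4, ..., 4}, then test f_x and f at those candidates.
  x = -4: f_y(-4, y) = 6*y**2 + 10*y - 41; no integer root y with |y| ≤ 4.
  x = -3: f_y(-3, y) = 6*y**2 + 6*y - 28; no integer root y with |y| ≤ 4.
  x = -2: f_y(-2, y) = 6*y**2 + 2*y - 17; no integer root y with |y| ≤ 4.
  x = -1: f_y(-1, y) = 6*y**2 - 2*y - 8; vanishes at y ∈ {-1}. (-1, -1): f_x = -52 ≠ 0.
  x = 0: f_y(0, y) = 6*y**2 - 6*y - 1; no integer root y with |y| ≤ 4.
  x = 1: f_y(1, y) = 6*y**2 - 10*y + 4; vanishes at y ∈ {1}. (1, 1): f_x = 0, f = 0 — SINGULAR.
  x = 2: f_y(2, y) = 6*y**2 - 14*y + 7; no integer root y with |y| ≤ 4.
  x = 3: f_y(3, y) = 6*y**2 - 18*y + 8; no integer root y with |y| ≤ 4.
  x = 4: f_y(4, y) = 6*y**2 - 22*y + 7; no integer root y with |y| ≤ 4.
Only singular point on the grid: (1, 1).
Classify: substitute x = 1 + u, y = 1 + v and expand: f = -3*u**3 - u**2*v - 2*u*v**2 + 2*v**3 + v**2.
No constant or linear terms (consistent with a singular point). Quadratic part: v**2. Cubic part: -3*u**3 - u**2*v - 2*u*v**2 + 2*v**3.
The quadratic part v**2 is a perfect square, so there is a single (double) tangent line v = 0, i.e. y = 1. Restricting the cubic part to that line (v = 0) leaves -3*u**3 ≠ 0, so f is not divisible by v and the branch is v² ≈ 3*u**3 to lowest order — this is a cusp.
Classification: cusp.


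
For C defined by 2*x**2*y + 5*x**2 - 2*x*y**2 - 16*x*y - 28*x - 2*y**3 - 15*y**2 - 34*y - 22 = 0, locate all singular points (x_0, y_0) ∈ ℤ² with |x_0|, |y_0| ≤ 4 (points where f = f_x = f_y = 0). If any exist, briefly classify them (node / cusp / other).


Singular points: {(1, -3)}; classification: node.

Compute partial derivatives:
  f_x = 4*x*y + 10*x - 2*y**2 - 16*y - 28.
  f_y = 2*x**2 - 4*x*y - 16*x - 6*y**2 - 30*y - 34.
Scan x_0 ∈ {−4, ..., 4}. For each x_0, f_y(x_0, y) is a polynomial in y; find its integer roots y ∈ {−4, ..., 4}, then test f_x and f at those candidates.
  x = -4: f_y(-4, y) = -6*y**2 - 14*y + 62; no integer root y with |y| ≤ 4.
  x = -3: f_y(-3, y) = -6*y**2 - 18*y + 32; no integer root y with |y| ≤ 4.
  x = -2: f_y(-2, y) = -6*y**2 - 22*y + 6; no integer root y with |y| ≤ 4.
  x = -1: f_y(-1, y) = -6*y**2 - 26*y - 16; no integer root y with |y| ≤ 4.
  x = 0: f_y(0, y) = -6*y**2 - 30*y - 34; no integer root y with |y| ≤ 4.
  x = 1: f_y(1, y) = -6*y**2 - 34*y - 48; vanishes at y ∈ {-3}. (1, -3): f_x = 0, f = 0 — SINGULAR.
  x = 2: f_y(2, y) = -6*y**2 - 38*y - 58; no integer root y with |y| ≤ 4.
  x = 3: f_y(3, y) = -6*y**2 - 42*y - 64; no integer root y with |y| ≤ 4.
  x = 4: f_y(4, y) = -6*y**2 - 46*y - 66; no integer root y with |y| ≤ 4.
Only singular point on the grid: (1, -3).
Classify: substitute x = 1 + u, y = -3 + v and expand: f = 2*u**2*v - u**2 - 2*u*v**2 - 2*v**3 + v**2.
No constant or linear terms (consistent with a singular point). Quadratic part: -u**2 + v**2. Cubic part: 2*u**2*v - 2*u*v**2 - 2*v**3.
The quadratic part v**2 - u**2 = (v − u)(v + u) splits into two distinct linear factors, so there are two distinct tangent lines y − -3 = ±(x − 1) — this is a node (ordinary double point).
Classification: node.


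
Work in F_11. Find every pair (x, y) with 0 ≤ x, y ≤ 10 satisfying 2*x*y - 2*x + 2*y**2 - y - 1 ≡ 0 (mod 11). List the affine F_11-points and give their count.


Affine F_11-points: {(0, 1), (0, 5), (1, 1), (1, 4), (2, 1), (2, 3), (3, 1), (3, 2), (4, 1), (5, 0), (5, 1), (6, 1), (6, 10), (7, 1), (7, 9), (8, 1), (8, 8), (9, 1), (9, 7), (10, 1), (10, 6)}; count = 21.

For each of the 121 pairs (x, y) ∈ F_11², evaluate f(x, y) mod 11. Record the zeros.
  x = 0: [0↦10, 1↦0, 2↦5, 3↦3, 4↦5, 5↦0, 6↦10, 7↦2, 8↦9, 9↦9, 10↦2]  zeros at y ∈ {1, 5}
  x = 1: [0↦8, 1↦0, 2↦7, 3↦7, 4↦0, 5↦8, 6↦9, 7↦3, 8↦1, 9↦3, 10↦9]  zeros at y ∈ {1, 4}
  x = 2: [0↦6, 1↦0, 2↦9, 3↦0, 4↦6, 5↦5, 6↦8, 7↦4, 8↦4, 9↦8, 10↦5]  zeros at y ∈ {1, 3}
  x = 3: [0↦4, 1↦0, 2↦0, 3↦4, 4↦1, 5↦2, 6↦7, 7↦5, 8↦7, 9↦2, 10↦1]  zeros at y ∈ {1, 2}
  x = 4: [0↦2, 1↦0, 2↦2, 3↦8, 4↦7, 5↦10, 6↦6, 7↦6, 8↦10, 9↦7, 10↦8]  zeros at y ∈ {1}
  x = 5: [0↦0, 1↦0, 2↦4, 3↦1, 4↦2, 5↦7, 6↦5, 7↦7, 8↦2, 9↦1, 10↦4]  zeros at y ∈ {0, 1}
  x = 6: [0↦9, 1↦0, 2↦6, 3↦5, 4↦8, 5↦4, 6↦4, 7↦8, 8↦5, 9↦6, 10↦0]  zeros at y ∈ {1, 10}
  x = 7: [0↦7, 1↦0, 2↦8, 3↦9, 4↦3, 5↦1, 6↦3, 7↦9, 8↦8, 9↦0, 10↦7]  zeros at y ∈ {1, 9}
  x = 8: [0↦5, 1↦0, 2↦10, 3↦2, 4↦9, 5↦9, 6↦2, 7↦10, 8↦0, 9↦5, 10↦3]  zeros at y ∈ {1, 8}
  x = 9: [0↦3, 1↦0, 2↦1, 3↦6, 4↦4, 5↦6, 6↦1, 7↦0, 8↦3, 9↦10, 10↦10]  zeros at y ∈ {1, 7}
  x = 10: [0↦1, 1↦0, 2↦3, 3↦10, 4↦10, 5↦3, 6↦0, 7↦1, 8↦6, 9↦4, 10↦6]  zeros at y ∈ {1, 6}
Collecting zeros: affine points = {(0, 1), (0, 5), (1, 1), (1, 4), (2, 1), (2, 3), (3, 1), (3, 2), (4, 1), (5, 0), (5, 1), (6, 1), (6, 10), (7, 1), (7, 9), (8, 1), (8, 8), (9, 1), (9, 7), (10, 1), (10, 6)}.
Total count |C(F_11)_aff| = 21.


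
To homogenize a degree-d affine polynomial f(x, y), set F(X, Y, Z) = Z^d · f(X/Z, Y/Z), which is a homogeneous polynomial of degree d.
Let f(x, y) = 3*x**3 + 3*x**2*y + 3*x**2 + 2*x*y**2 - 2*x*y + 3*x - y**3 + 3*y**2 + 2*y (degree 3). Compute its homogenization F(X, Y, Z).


F(X, Y, Z) = 3*X**3 + 3*X**2*Y + 3*X**2*Z + 2*X*Y**2 - 2*X*Y*Z + 3*X*Z**2 - Y**3 + 3*Y**2*Z + 2*Y*Z**2

deg(f) = 3.
Substitute x = X/Z, y = Y/Z into f, then multiply by Z^3.
  monomial 3·x^3·y^0 ↦ 3·X^3·Y^0·Z^0.
  monomial 3·x^2·y^1 ↦ 3·X^2·Y^1·Z^0.
  monomial 3·x^2·y^0 ↦ 3·X^2·Y^0·Z^1.
  monomial 2·x^1·y^2 ↦ 2·X^1·Y^2·Z^0.
  monomial -2·x^1·y^1 ↦ -2·X^1·Y^1·Z^1.
  monomial 3·x^1·y^0 ↦ 3·X^1·Y^0·Z^2.
  monomial -1·x^0·y^3 ↦ -1·X^0·Y^3·Z^0.
  monomial 3·x^0·y^2 ↦ 3·X^0·Y^2·Z^1.
  monomial 2·x^0·y^1 ↦ 2·X^0·Y^1·Z^2.
Collecting: F(X, Y, Z) = 3*X**3 + 3*X**2*Y + 3*X**2*Z + 2*X*Y**2 - 2*X*Y*Z + 3*X*Z**2 - Y**3 + 3*Y**2*Z + 2*Y*Z**2.


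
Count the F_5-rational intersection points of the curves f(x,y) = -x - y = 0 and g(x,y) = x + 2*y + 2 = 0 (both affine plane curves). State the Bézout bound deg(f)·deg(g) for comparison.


Common zeros: {(2, 3)}; count = 1; Bézout bound = 1.

deg(f) = 1, deg(g) = 1, so Bézout bound = 1.
Scan x ∈ F_5. For each x, list the y ∈ F_5 with f(x, y) ≡ 0 and those with g(x, y) ≡ 0 (mod 5); the common zeros in that column are the intersection.
  x = 0: f ≡ 0 at y ∈ {0}; g ≡ 0 at y ∈ {4}; common: ∅.
  x = 1: f ≡ 0 at y ∈ {4}; g ≡ 0 at y ∈ {1}; common: ∅.
  x = 2: f ≡ 0 at y ∈ {3}; g ≡ 0 at y ∈ {3}; common: {3}.
  x = 3: f ≡ 0 at y ∈ {2}; g ≡ 0 at y ∈ {0}; common: ∅.
  x = 4: f ≡ 0 at y ∈ {1}; g ≡ 0 at y ∈ {2}; common: ∅.
Collecting: common zeros = {(2, 3)}, so the count is 1.
Comparison with the Bézout bound: 1 ≤ 1 = deg(f)·deg(g), as expected for curves with no common component (the bound is attained).


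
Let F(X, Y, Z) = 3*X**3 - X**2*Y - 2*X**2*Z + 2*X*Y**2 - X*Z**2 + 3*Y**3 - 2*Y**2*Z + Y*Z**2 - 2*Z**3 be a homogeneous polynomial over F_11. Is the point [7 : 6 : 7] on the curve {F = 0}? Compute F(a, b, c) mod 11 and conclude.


F(7,6,7) ≡ 6 (mod 11); P is NOT on the curve.

Evaluate F(7, 6, 7) term-by-term (mod 11).
  3*X**3 ↦ 3·343·1·1 = 1029
  -X**2*Y ↦ -1·49·6·1 = -294
  -2*X**2*Z ↦ -2·49·1·7 = -686
  2*X*Y**2 ↦ 2·7·36·1 = 504
  -X*Z**2 ↦ -1·7·1·49 = -343
  3*Y**3 ↦ 3·1·216·1 = 648
  -2*Y**2*Z ↦ -2·1·36·7 = -504
  Y*Z**2 ↦ 1·1·6·49 = 294
  -2*Z**3 ↦ -2·1·1·343 = -686
Sum: F(7, 6, 7) = (1029) + (-294) + (-686) + (504) + (-343) + (648) + (-504) + (294) + (-686) = -38.
Reducing mod 11: -38 ≡ 6 (mod 11).
Since F(a, b, c) ≡ 6 ≠ 0 (mod 11), P does NOT lie on the curve.


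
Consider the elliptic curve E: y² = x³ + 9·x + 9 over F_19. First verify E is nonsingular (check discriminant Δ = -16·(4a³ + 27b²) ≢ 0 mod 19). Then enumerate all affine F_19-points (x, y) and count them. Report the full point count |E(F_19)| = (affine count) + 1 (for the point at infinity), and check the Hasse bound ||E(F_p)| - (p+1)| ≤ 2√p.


Affine points = {(0, 3), (0, 16), (1, 0), (2, 4), (2, 15), (3, 5), (3, 14), (7, 4), (7, 15), (8, 2), (8, 17), (10, 4), (10, 15), (13, 9), (13, 10), (15, 2), (15, 17)}; affine count = 17; |E(F_19)| = 18.

Discriminant check: Δ ∝ 4a³ + 27b² = 4·9³ + 27·9² = 4·729 + 27·81 ≡ 11 (mod 19). Nonzero ⇒ E is nonsingular.
For each x ∈ F_19, compute rhs = x³ + 9·x + 9 mod 19, then count y ∈ F_19 with y² ≡ rhs.
  x = 0: rhs = 9, matching y values: 3, 16 (2 points).
  x = 1: rhs = 0, matching y values: 0 (1 points).
  x = 2: rhs = 16, matching y values: 4, 15 (2 points).
  x = 3: rhs = 6, matching y values: 5, 14 (2 points).
  x = 4: rhs = 14, matching y values: none (0 points).
  x = 5: rhs = 8, matching y values: none (0 points).
  x = 6: rhs = 13, matching y values: none (0 points).
  x = 7: rhs = 16, matching y values: 4, 15 (2 points).
  x = 8: rhs = 4, matching y values: 2, 17 (2 points).
  x = 9: rhs = 2, matching y values: none (0 points).
  x = 10: rhs = 16, matching y values: 4, 15 (2 points).
  x = 11: rhs = 14, matching y values: none (0 points).
  x = 12: rhs = 2, matching y values: none (0 points).
  x = 13: rhs = 5, matching y values: 9, 10 (2 points).
  x = 14: rhs = 10, matching y values: none (0 points).
  x = 15: rhs = 4, matching y values: 2, 17 (2 points).
  x = 16: rhs = 12, matching y values: none (0 points).
  x = 17: rhs = 2, matching y values: none (0 points).
  x = 18: rhs = 18, matching y values: none (0 points).
Total affine count: 17.
Full point count |E(F_19)| = 17 + 1 = 18.
Hasse bound: |18 − (19+1)| = |-2| = 2 ≤ 2√19 ≈ 8.7178 ✓.


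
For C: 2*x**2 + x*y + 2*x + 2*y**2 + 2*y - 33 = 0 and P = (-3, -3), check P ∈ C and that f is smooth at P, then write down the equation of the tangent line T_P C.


Tangent line at P: -13*x - 13*y - 78 = 0.

Step 1: f(-3, -3) = 0, so P lies on C.
Step 2: partial derivatives
  f_x(x, y) = 4*x + y + 2, f_y(x, y) = x + 4*y + 2.
  f_x(P) = -13, f_y(P) = -13 (gradient nonzero, so P is smooth).
Step 3: tangent line at P: -13·(x − -3) + -13·(y − -3) = 0.
Expanding: -13*x - 13*y - 78 = 0.


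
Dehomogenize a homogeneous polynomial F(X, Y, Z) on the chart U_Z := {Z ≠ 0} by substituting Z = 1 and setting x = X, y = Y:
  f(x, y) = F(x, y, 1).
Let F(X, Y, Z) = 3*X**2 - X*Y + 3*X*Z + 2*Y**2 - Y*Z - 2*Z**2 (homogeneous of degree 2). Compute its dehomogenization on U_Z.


f(x, y) = 3*x**2 - x*y + 3*x + 2*y**2 - y - 2

On U_Z we set Z = 1. Each monomial c·X^i·Y^j·Z^k in F becomes c·x^i·y^j·1^k = c·x^i·y^j.
Substituting Z = 1: F(X, Y, 1) = 3*x**2 - x*y + 3*x + 2*y**2 - y - 2.
Note: deg(f) ≤ deg(F) = 2; strict inequality happens when F is divisible by Z (lost terms).


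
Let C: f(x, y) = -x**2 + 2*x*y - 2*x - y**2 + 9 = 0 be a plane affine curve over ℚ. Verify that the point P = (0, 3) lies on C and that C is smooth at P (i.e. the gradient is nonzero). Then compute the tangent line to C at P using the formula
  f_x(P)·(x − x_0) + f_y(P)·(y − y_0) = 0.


Tangent line at P: 4*x - 6*y + 18 = 0.

Step 1: f(0, 3) = 0, so P lies on C.
Step 2: partial derivatives
  f_x(x, y) = -2*x + 2*y - 2, f_y(x, y) = 2*x - 2*y.
  f_x(P) = 4, f_y(P) = -6 (gradient nonzero, so P is smooth).
Step 3: tangent line at P: 4·(x − 0) + -6·(y − 3) = 0.
Expanding: 4*x - 6*y + 18 = 0.


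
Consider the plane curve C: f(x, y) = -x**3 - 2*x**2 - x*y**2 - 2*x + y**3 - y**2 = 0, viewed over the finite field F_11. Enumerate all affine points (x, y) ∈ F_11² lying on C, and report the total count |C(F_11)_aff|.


Affine F_11-points: {(0, 0), (0, 1), (2, 1), (2, 6), (2, 7), (4, 8), (4, 9), (4, 10), (6, 10), (7, 1), (7, 9), (9, 5), (9, 7), (9, 9), (10, 10)}; count = 15.

For each of the 121 pairs (x, y) ∈ F_11², evaluate f(x, y) mod 11. Record the zeros.
  x = 0: [0↦0, 1↦0, 2↦4, 3↦7, 4↦4, 5↦1, 6↦4, 7↦8, 8↦8, 9↦10, 10↦9]  zeros at y ∈ {0, 1}
  x = 1: [0↦6, 1↦5, 2↦6, 3↦4, 4↦5, 5↦4, 6↦7, 7↦9, 8↦5, 9↦1, 10↦3]  zeros at y ∈ ∅
  x = 2: [0↦2, 1↦0, 2↦9, 3↦2, 4↦7, 5↦8, 6↦0, 7↦0, 8↦3, 9↦4, 10↦9]  zeros at y ∈ {1, 6, 7}
  x = 3: [0↦4, 1↦1, 2↦7, 3↦6, 4↦4, 5↦7, 6↦10, 7↦8, 8↦7, 9↦2, 10↦10]  zeros at y ∈ ∅
  x = 4: [0↦6, 1↦2, 2↦5, 3↦10, 4↦1, 5↦6, 6↦9, 7↦5, 8↦0, 9↦0, 10↦0]  zeros at y ∈ {8, 9, 10}
  x = 5: [0↦2, 1↦8, 2↦8, 3↦8, 4↦3, 5↦10, 6↦2, 7↦7, 8↦9, 9↦3, 10↦6]  zeros at y ∈ ∅
  x = 6: [0↦8, 1↦2, 2↦10, 3↦5, 4↦4, 5↦2, 6↦5, 7↦8, 8↦6, 9↦5, 10↦0]  zeros at y ∈ {10}
  x = 7: [0↦7, 1↦0, 2↦5, 3↦6, 4↦9, 5↦9, 6↦1, 7↦2, 8↦7, 9↦0, 10↦9]  zeros at y ∈ {1, 9}
  x = 8: [0↦4, 1↦7, 2↦9, 3↦5, 4↦1, 5↦3, 6↦6, 7↦5, 8↦6, 9↦4, 10↦5]  zeros at y ∈ ∅
  x = 9: [0↦4, 1↦6, 2↦5, 3↦7, 4↦7, 5↦0, 6↦3, 7↦0, 8↦8, 9↦0, 10↦4]  zeros at y ∈ {5, 7, 9}
  x = 10: [0↦1, 1↦2, 2↦9, 3↦6, 4↦10, 5↦5, 6↦8, 7↦3, 8↦7, 9↦4, 10↦0]  zeros at y ∈ {10}
Collecting zeros: affine points = {(0, 0), (0, 1), (2, 1), (2, 6), (2, 7), (4, 8), (4, 9), (4, 10), (6, 10), (7, 1), (7, 9), (9, 5), (9, 7), (9, 9), (10, 10)}.
Total count |C(F_11)_aff| = 15.


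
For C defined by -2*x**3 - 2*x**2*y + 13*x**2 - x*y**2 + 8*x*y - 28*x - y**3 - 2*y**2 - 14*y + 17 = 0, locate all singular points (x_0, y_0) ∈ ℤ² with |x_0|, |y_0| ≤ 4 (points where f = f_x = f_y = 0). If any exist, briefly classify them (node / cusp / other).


Singular points: {(3, -2)}; classification: node.

Compute partial derivatives:
  f_x = -6*x**2 - 4*x*y + 26*x - y**2 + 8*y - 28.
  f_y = -2*x**2 - 2*x*y + 8*x - 3*y**2 - 4*y - 14.
Scan x_0 ∈ {−4, ..., 4}. For each x_0, f_y(x_0, y) is a polynomial in y; find its integer roots y ∈ {−4, ..., 4}, then test f_x and f at those candidates.
  x = -4: f_y(-4, y) = -3*y**2 + 4*y - 78; no integer root y with |y| ≤ 4.
  x = -3: f_y(-3, y) = -3*y**2 + 2*y - 56; no integer root y with |y| ≤ 4.
  x = -2: f_y(-2, y) = -3*y**2 - 38; no integer root y with |y| ≤ 4.
  x = -1: f_y(-1, y) = -3*y**2 - 2*y - 24; no integer root y with |y| ≤ 4.
  x = 0: f_y(0, y) = -3*y**2 - 4*y - 14; no integer root y with |y| ≤ 4.
  x = 1: f_y(1, y) = -3*y**2 - 6*y - 8; no integer root y with |y| ≤ 4.
  x = 2: f_y(2, y) = -3*y**2 - 8*y - 6; no integer root y with |y| ≤ 4.
  x = 3: f_y(3, y) = -3*y**2 - 10*y - 8; vanishes at y ∈ {-2}. (3, -2): f_x = 0, f = 0 — SINGULAR.
  x = 4: f_y(4, y) = -3*y**2 - 12*y - 14; no integer root y with |y| ≤ 4.
Only singular point on the grid: (3, -2).
Classify: substitute x = 3 + u, y = -2 + v and expand: f = -2*u**3 - 2*u**2*v - u**2 - u*v**2 - v**3 + v**2.
No constant or linear terms (consistent with a singular point). Quadratic part: -u**2 + v**2. Cubic part: -2*u**3 - 2*u**2*v - u*v**2 - v**3.
The quadratic part v**2 - u**2 = (v − u)(v + u) splits into two distinct linear factors, so there are two distinct tangent lines y − -2 = ±(x − 3) — this is a node (ordinary double point).
Classification: node.


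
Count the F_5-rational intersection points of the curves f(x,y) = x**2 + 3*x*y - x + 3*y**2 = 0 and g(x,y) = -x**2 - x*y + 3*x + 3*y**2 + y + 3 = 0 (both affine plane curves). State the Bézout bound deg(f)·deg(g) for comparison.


Common zeros: {(1, 0)}; count = 1; Bézout bound = 4.

deg(f) = 2, deg(g) = 2, so Bézout bound = 4.
Scan x ∈ F_5. For each x, list the y ∈ F_5 with f(x, y) ≡ 0 and those with g(x, y) ≡ 0 (mod 5); the common zeros in that column are the intersection.
  x = 0: f ≡ 0 at y ∈ {0}; g ≡ 0 at y ∈ {4}; common: ∅.
  x = 1: f ≡ 0 at y ∈ {0, 4}; g ≡ 0 at y ∈ {0}; common: {0}.
  x = 2: f ≡ 0 at y ∈ ∅; g ≡ 0 at y ∈ {0, 2}; common: ∅.
  x = 3: f ≡ 0 at y ∈ {3, 4}; g ≡ 0 at y ∈ ∅; common: ∅.
  x = 4: f ≡ 0 at y ∈ {3}; g ≡ 0 at y ∈ {2, 4}; common: ∅.
Collecting: common zeros = {(1, 0)}, so the count is 1.
Comparison with the Bézout bound: 1 ≤ 4 = deg(f)·deg(g), as expected for curves with no common component (the affine F_5-count falls short of the bound because intersections may lie at infinity, over extension fields, or carry multiplicity).


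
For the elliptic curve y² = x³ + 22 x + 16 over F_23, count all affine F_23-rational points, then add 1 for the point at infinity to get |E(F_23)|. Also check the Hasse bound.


Affine points = {(0, 4), (0, 19), (1, 4), (1, 19), (9, 0), (11, 5), (11, 18), (14, 3), (14, 20), (15, 8), (15, 15), (16, 5), (16, 18), (17, 6), (17, 17), (19, 5), (19, 18), (22, 4), (22, 19)}; affine count = 19; |E(F_23)| = 20.

Discriminant check: Δ ∝ 4a³ + 27b² = 4·22³ + 27·16² = 4·10648 + 27·256 ≡ 8 (mod 23). Nonzero ⇒ E is nonsingular.
For each x ∈ F_23, compute rhs = x³ + 22·x + 16 mod 23, then count y ∈ F_23 with y² ≡ rhs.
  x = 0: rhs = 16, matching y values: 4, 19 (2 points).
  x = 1: rhs = 16, matching y values: 4, 19 (2 points).
  x = 2: rhs = 22, matching y values: none (0 points).
  x = 3: rhs = 17, matching y values: none (0 points).
  x = 4: rhs = 7, matching y values: none (0 points).
  x = 5: rhs = 21, matching y values: none (0 points).
  x = 6: rhs = 19, matching y values: none (0 points).
  x = 7: rhs = 7, matching y values: none (0 points).
  x = 8: rhs = 14, matching y values: none (0 points).
  x = 9: rhs = 0, matching y values: 0 (1 points).
  x = 10: rhs = 17, matching y values: none (0 points).
  x = 11: rhs = 2, matching y values: 5, 18 (2 points).
  x = 12: rhs = 7, matching y values: none (0 points).
  x = 13: rhs = 15, matching y values: none (0 points).
  x = 14: rhs = 9, matching y values: 3, 20 (2 points).
  x = 15: rhs = 18, matching y values: 8, 15 (2 points).
  x = 16: rhs = 2, matching y values: 5, 18 (2 points).
  x = 17: rhs = 13, matching y values: 6, 17 (2 points).
  x = 18: rhs = 11, matching y values: none (0 points).
  x = 19: rhs = 2, matching y values: 5, 18 (2 points).
  x = 20: rhs = 15, matching y values: none (0 points).
  x = 21: rhs = 10, matching y values: none (0 points).
  x = 22: rhs = 16, matching y values: 4, 19 (2 points).
Total affine count: 19.
Full point count |E(F_23)| = 19 + 1 = 20.
Hasse bound: |20 − (23+1)| = |-4| = 4 ≤ 2√23 ≈ 9.5917 ✓.


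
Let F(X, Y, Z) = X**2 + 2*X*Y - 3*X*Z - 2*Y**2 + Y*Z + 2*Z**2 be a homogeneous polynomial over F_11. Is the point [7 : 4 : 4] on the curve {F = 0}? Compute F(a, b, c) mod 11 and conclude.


F(7,4,4) ≡ 4 (mod 11); P is NOT on the curve.

Evaluate F(7, 4, 4) term-by-term (mod 11).
  X**2 ↦ 1·49·1·1 = 49
  2*X*Y ↦ 2·7·4·1 = 56
  -3*X*Z ↦ -3·7·1·4 = -84
  -2*Y**2 ↦ -2·1·16·1 = -32
  Y*Z ↦ 1·1·4·4 = 16
  2*Z**2 ↦ 2·1·1·16 = 32
Sum: F(7, 4, 4) = (49) + (56) + (-84) + (-32) + (16) + (32) = 37.
Reducing mod 11: 37 ≡ 4 (mod 11).
Since F(a, b, c) ≡ 4 ≠ 0 (mod 11), P does NOT lie on the curve.


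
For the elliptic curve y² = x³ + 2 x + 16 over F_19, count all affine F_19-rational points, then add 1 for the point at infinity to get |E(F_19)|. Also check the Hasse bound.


Affine points = {(0, 4), (0, 15), (1, 0), (2, 3), (2, 16), (3, 7), (3, 12), (6, 4), (6, 15), (11, 1), (11, 18), (12, 1), (12, 18), (13, 4), (13, 15), (15, 1), (15, 18), (17, 2), (17, 17)}; affine count = 19; |E(F_19)| = 20.

Discriminant check: Δ ∝ 4a³ + 27b² = 4·2³ + 27·16² = 4·8 + 27·256 ≡ 9 (mod 19). Nonzero ⇒ E is nonsingular.
For each x ∈ F_19, compute rhs = x³ + 2·x + 16 mod 19, then count y ∈ F_19 with y² ≡ rhs.
  x = 0: rhs = 16, matching y values: 4, 15 (2 points).
  x = 1: rhs = 0, matching y values: 0 (1 points).
  x = 2: rhs = 9, matching y values: 3, 16 (2 points).
  x = 3: rhs = 11, matching y values: 7, 12 (2 points).
  x = 4: rhs = 12, matching y values: none (0 points).
  x = 5: rhs = 18, matching y values: none (0 points).
  x = 6: rhs = 16, matching y values: 4, 15 (2 points).
  x = 7: rhs = 12, matching y values: none (0 points).
  x = 8: rhs = 12, matching y values: none (0 points).
  x = 9: rhs = 3, matching y values: none (0 points).
  x = 10: rhs = 10, matching y values: none (0 points).
  x = 11: rhs = 1, matching y values: 1, 18 (2 points).
  x = 12: rhs = 1, matching y values: 1, 18 (2 points).
  x = 13: rhs = 16, matching y values: 4, 15 (2 points).
  x = 14: rhs = 14, matching y values: none (0 points).
  x = 15: rhs = 1, matching y values: 1, 18 (2 points).
  x = 16: rhs = 2, matching y values: none (0 points).
  x = 17: rhs = 4, matching y values: 2, 17 (2 points).
  x = 18: rhs = 13, matching y values: none (0 points).
Total affine count: 19.
Full point count |E(F_19)| = 19 + 1 = 20.
Hasse bound: |20 − (19+1)| = |0| = 0 ≤ 2√19 ≈ 8.7178 ✓.


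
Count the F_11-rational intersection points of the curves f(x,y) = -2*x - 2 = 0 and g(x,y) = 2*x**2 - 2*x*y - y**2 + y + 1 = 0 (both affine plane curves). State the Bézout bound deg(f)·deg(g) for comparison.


Common zeros: ∅; count = 0; Bézout bound = 2.

deg(f) = 1, deg(g) = 2, so Bézout bound = 2.
Scan x ∈ F_11. For each x, list the y ∈ F_11 with f(x, y) ≡ 0 and those with g(x, y) ≡ 0 (mod 11); the common zeros in that column are the intersection.
  x = 0: f ≡ 0 at y ∈ ∅; g ≡ 0 at y ∈ {4, 8}; common: ∅.
  x = 1: f ≡ 0 at y ∈ ∅; g ≡ 0 at y ∈ ∅; common: ∅.
  x = 2: f ≡ 0 at y ∈ ∅; g ≡ 0 at y ∈ {9, 10}; common: ∅.
  x = 3: f ≡ 0 at y ∈ ∅; g ≡ 0 at y ∈ ∅; common: ∅.
  x = 4: f ≡ 0 at y ∈ ∅; g ≡ 0 at y ∈ {0, 4}; common: ∅.
  x = 5: f ≡ 0 at y ∈ ∅; g ≡ 0 at y ∈ ∅; common: ∅.
  x = 6: f ≡ 0 at y ∈ ∅; g ≡ 0 at y ∈ ∅; common: ∅.
  x = 7: f ≡ 0 at y ∈ ∅; g ≡ 0 at y ∈ {0, 9}; common: ∅.
  x = 8: f ≡ 0 at y ∈ ∅; g ≡ 0 at y ∈ {8, 10}; common: ∅.
  x = 9: f ≡ 0 at y ∈ ∅; g ≡ 0 at y ∈ ∅; common: ∅.
  x = 10: f ≡ 0 at y ∈ {0, 1, 2, 3, 4, 5, 6, 7, 8, 9, 10}; g ≡ 0 at y ∈ ∅; common: ∅.
Collecting: common zeros = ∅, so the count is 0.
Comparison with the Bézout bound: 0 ≤ 2 = deg(f)·deg(g), as expected for curves with no common component (the affine F_11-count falls short of the bound because intersections may lie at infinity, over extension fields, or carry multiplicity).


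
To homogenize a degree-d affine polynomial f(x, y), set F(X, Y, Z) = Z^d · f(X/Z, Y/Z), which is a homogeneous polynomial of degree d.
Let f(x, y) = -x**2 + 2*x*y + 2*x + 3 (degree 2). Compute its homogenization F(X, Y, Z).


F(X, Y, Z) = -X**2 + 2*X*Y + 2*X*Z + 3*Z**2

deg(f) = 2.
Substitute x = X/Z, y = Y/Z into f, then multiply by Z^2.
  monomial -1·x^2·y^0 ↦ -1·X^2·Y^0·Z^0.
  monomial 2·x^1·y^1 ↦ 2·X^1·Y^1·Z^0.
  monomial 2·x^1·y^0 ↦ 2·X^1·Y^0·Z^1.
  monomial 3·x^0·y^0 ↦ 3·X^0·Y^0·Z^2.
Collecting: F(X, Y, Z) = -X**2 + 2*X*Y + 2*X*Z + 3*Z**2.


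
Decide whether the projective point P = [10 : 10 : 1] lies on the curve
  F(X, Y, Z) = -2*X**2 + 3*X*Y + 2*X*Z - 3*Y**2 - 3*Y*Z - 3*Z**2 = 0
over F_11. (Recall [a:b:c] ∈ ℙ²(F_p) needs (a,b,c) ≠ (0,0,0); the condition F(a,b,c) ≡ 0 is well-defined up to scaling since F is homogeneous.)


F(10,10,1) ≡ 7 (mod 11); P is NOT on the curve.

Evaluate F(10, 10, 1) term-by-term (mod 11).
  -2*X**2 ↦ -2·100·1·1 = -200
  3*X*Y ↦ 3·10·10·1 = 300
  2*X*Z ↦ 2·10·1·1 = 20
  -3*Y**2 ↦ -3·1·100·1 = -300
  -3*Y*Z ↦ -3·1·10·1 = -30
  -3*Z**2 ↦ -3·1·1·1 = -3
Sum: F(10, 10, 1) = (-200) + (300) + (20) + (-300) + (-30) + (-3) = -213.
Reducing mod 11: -213 ≡ 7 (mod 11).
Since F(a, b, c) ≡ 7 ≠ 0 (mod 11), P does NOT lie on the curve.


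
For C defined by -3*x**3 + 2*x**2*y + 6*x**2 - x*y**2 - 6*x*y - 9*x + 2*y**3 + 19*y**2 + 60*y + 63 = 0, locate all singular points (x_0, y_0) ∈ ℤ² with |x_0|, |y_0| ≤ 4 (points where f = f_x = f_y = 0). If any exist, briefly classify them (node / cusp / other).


Singular points: {(0, -3)}; classification: cusp.

Compute partial derivatives:
  f_x = -9*x**2 + 4*x*y + 12*x - y**2 - 6*y - 9.
  f_y = 2*x**2 - 2*x*y - 6*x + 6*y**2 + 38*y + 60.
Scan x_0 ∈ {−4, ..., 4}. For each x_0, f_y(x_0, y) is a polynomial in y; find its integer roots y ∈ {−4, ..., 4}, then test f_x and f at those candidates.
  x = -4: f_y(-4, y) = 6*y**2 + 46*y + 116; no integer root y with |y| ≤ 4.
  x = -3: f_y(-3, y) = 6*y**2 + 44*y + 96; no integer root y with |y| ≤ 4.
  x = -2: f_y(-2, y) = 6*y**2 + 42*y + 80; no integer root y with |y| ≤ 4.
  x = -1: f_y(-1, y) = 6*y**2 + 40*y + 68; no integer root y with |y| ≤ 4.
  x = 0: f_y(0, y) = 6*y**2 + 38*y + 60; vanishes at y ∈ {-3}. (0, -3): f_x = 0, f = 0 — SINGULAR.
  x = 1: f_y(1, y) = 6*y**2 + 36*y + 56; no integer root y with |y| ≤ 4.
  x = 2: f_y(2, y) = 6*y**2 + 34*y + 56; no integer root y with |y| ≤ 4.
  x = 3: f_y(3, y) = 6*y**2 + 32*y + 60; no integer root y with |y| ≤ 4.
  x = 4: f_y(4, y) = 6*y**2 + 30*y + 68; no integer root y with |y| ≤ 4.
Only singular point on the grid: (0, -3).
Classify: substitute x = 0 + u, y = -3 + v and expand: f = -3*u**3 + 2*u**2*v - u*v**2 + 2*v**3 + v**2.
No constant or linear terms (consistent with a singular point). Quadratic part: v**2. Cubic part: -3*u**3 + 2*u**2*v - u*v**2 + 2*v**3.
The quadratic part v**2 is a perfect square, so there is a single (double) tangent line v = 0, i.e. y = -3. Restricting the cubic part to that line (v = 0) leaves -3*u**3 ≠ 0, so f is not divisible by v and the branch is v² ≈ 3*u**3 to lowest order — this is a cusp.
Classification: cusp.


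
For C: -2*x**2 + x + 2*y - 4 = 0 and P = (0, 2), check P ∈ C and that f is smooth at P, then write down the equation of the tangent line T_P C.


Tangent line at P: x + 2*y - 4 = 0.

Step 1: f(0, 2) = 0, so P lies on C.
Step 2: partial derivatives
  f_x(x, y) = 1 - 4*x, f_y(x, y) = 2.
  f_x(P) = 1, f_y(P) = 2 (gradient nonzero, so P is smooth).
Step 3: tangent line at P: 1·(x − 0) + 2·(y − 2) = 0.
Expanding: x + 2*y - 4 = 0.


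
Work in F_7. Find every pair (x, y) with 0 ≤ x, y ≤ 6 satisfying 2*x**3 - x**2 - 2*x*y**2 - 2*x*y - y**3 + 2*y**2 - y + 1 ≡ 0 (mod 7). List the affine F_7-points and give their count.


Affine F_7-points: {(0, 4), (4, 2), (5, 5)}; count = 3.

For each of the 49 pairs (x, y) ∈ F_7², evaluate f(x, y) mod 7. Record the zeros.
  x = 0: [0↦1, 1↦1, 2↦6, 3↦3, 4↦0, 5↦5, 6↦5]  zeros at y ∈ {4}
  x = 1: [0↦2, 1↦5, 2↦2, 3↦1, 4↦3, 5↦2, 6↦6]  zeros at y ∈ ∅
  x = 2: [0↦6, 1↦5, 2↦1, 3↦2, 4↦2, 5↦2, 6↦3]  zeros at y ∈ ∅
  x = 3: [0↦4, 1↦6, 2↦1, 3↦4, 4↦2, 5↦3, 6↦1]  zeros at y ∈ ∅
  x = 4: [0↦1, 1↦6, 2↦0, 3↦5, 4↦1, 5↦3, 6↦5]  zeros at y ∈ {2}
  x = 5: [0↦2, 1↦3, 2↦3, 3↦3, 4↦4, 5↦0, 6↦6]  zeros at y ∈ {5}
  x = 6: [0↦5, 1↦2, 2↦1, 3↦3, 4↦2, 5↦6, 6↦2]  zeros at y ∈ ∅
Collecting zeros: affine points = {(0, 4), (4, 2), (5, 5)}.
Total count |C(F_7)_aff| = 3.
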